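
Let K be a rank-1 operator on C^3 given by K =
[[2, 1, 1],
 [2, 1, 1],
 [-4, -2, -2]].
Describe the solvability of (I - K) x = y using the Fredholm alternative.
(I - K) is singular (det(I - K) = 0, i.e. 1 ∈ sigma(K)). (I - K) x = y is solvable iff y ⊥ ker((I - K)^*) = span{(2, 1, 1)}, i.e. iff 2y_1 + y_2 + y_3 = 0. When solvable, the solutions are x = y + c·(1, 1, -2), c arbitrary (ker(I - K) = span{(1, 1, -2)}, dimension 1).

K has rank 1, so it is an outer product K = u v^T: every row of K is a multiple of one row vector. Reading off the entries, u = (1, 1, -2) and v = (2, 1, 1) (row i of K equals u_i·v^T). A rank-one matrix u v^T satisfies K u = u (v·u) and kills the (2)-dimensional subspace v^⊥, so its characteristic polynomial is lambda^2 (lambda - v·u) with v·u = tr K = 1. Hence the eigenvalues of I - K are 1 (multiplicity 2) and 1 - (1) = 0, so det(I - K) = 0. (Direct check: I - K =
[[-1, -1, -1],
 [-2, 0, -1],
 [4, 2, 3]]
has determinant 0.) So 1 is an eigenvalue of K and (I - K) is not invertible. The finite-dimensional Fredholm alternative says: either (I - K) is invertible, or ker(I - K) ≠ {0} and then range(I - K) = ker((I - K)^*)^⊥, with dim ker(I - K) = dim ker((I - K)^*). We are in the second case, so we need both kernels. Kernel of I - K: (I - K) u = u - u (v·u) = u - u = 0, so ker(I - K) = span{u} = span{(1, 1, -2)} (it is exactly 1-dimensional because rank(I - K) = 2). Kernel of the adjoint: K is real, so (I - K)^* = I - K^T = I - v u^T, and (I - v u^T) v = v - v (u·v) = 0; hence ker((I - K)^*) = span{v} = span{(2, 1, 1)}. Therefore (I - K) x = y is solvable iff <y, v> = 0, i.e. iff 2y_1 + y_2 + y_3 = 0. When this holds, K y = u (v·y) = 0, so (I - K) y = y and x = y is a particular solution; the full solution set is the line x = y + c·u = y + c·(1, 1, -2), c ∈ C.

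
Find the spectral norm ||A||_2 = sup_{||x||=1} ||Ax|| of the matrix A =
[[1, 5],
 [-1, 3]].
||A||_2 = sqrt((36 + sqrt(1040))/2) ≈ 5.8416 (= sqrt(largest eigenvalue of A^T A))

||A||_2 = sigma_max(A) = sqrt(lambda_max(A^T A)). Form the symmetric matrix M = A^T A =
[[2, 2],
 [2, 34]].
Its characteristic polynomial (trace, determinant of M give the coefficients) is
  p(λ) = det(λ I - M) = λ^2 - 36λ + 64.
For λ^2 - 36λ + 64 the discriminant is 1040. It is nonnegative but not a perfect square, so the roots are real and irrational: λ = (36 ± sqrt(1040))/2 ≈ 34.1245, 1.8755.
So the eigenvalues of A^T A are ≈ 1.8755, 34.1245 (all ≥ 0, as they must be for A^T A). The largest is λ_max = (36 + sqrt(1040))/2 ≈ 34.1245, hence ||A||_2 = sqrt(λ_max) = sqrt((36 + sqrt(1040))/2) ≈ 5.8416.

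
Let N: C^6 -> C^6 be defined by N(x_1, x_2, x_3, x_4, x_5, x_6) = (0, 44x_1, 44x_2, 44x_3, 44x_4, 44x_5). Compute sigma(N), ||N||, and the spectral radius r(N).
sigma(N) = {0}; ||N|| = 44; r(N) = 0. (N is nilpotent with N^6 = 0.)

On C^6, N is a strictly lower-triangular matrix with 44 on the subdiagonal and zeros elsewhere, so its characteristic polynomial is lambda^6 and every eigenvalue is 0: sigma(N) = {0}. For the operator norm, N e_i = 44e_{i+1} for i = 1, ..., 5 and N e_6 = 0, so the singular values of N are 44 (with multiplicity 5) and 0; hence ||N|| = 44. The spectral radius r(N) = max|lambda| = 0. Note ||N|| > r(N) — characteristic of non-normal nilpotent operators. Indeed N^6 = 0.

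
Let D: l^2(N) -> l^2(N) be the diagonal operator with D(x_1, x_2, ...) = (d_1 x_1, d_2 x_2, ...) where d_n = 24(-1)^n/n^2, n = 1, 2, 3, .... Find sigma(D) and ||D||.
sigma(D) = {24(-1)^n/n^2 : n ≥ 1} ∪ {0}; ||D|| = 24

A bounded diagonal operator on l^2 with diagonal entries d_n has spectrum equal to the closure of {d_n : n ≥ 1}: every d_n is an eigenvalue (with eigenvector e_n), so {d_n} ⊂ sigma(D); the spectrum is closed, so its closure is too; and for lambda not in the closure, (D - lambda I) has bounded inverse (the diagonal entries 1/(d_n - lambda) are bounded). For our sequence d_n = 24(-1)^n/n^2, n = 1, 2, 3, ...:
  - {d_n} = {24(-1)^n/n^2 : n ≥ 1}; the only limit point is 0
  - closure = {24(-1)^n/n^2 : n ≥ 1} ∪ {0}
For the norm: a diagonal operator has ||D|| = sup_n |d_n|. Here |d_n| = 24/n^2 is decreasing, so sup_n |d_n| = |d_1| = 24. So ||D|| = 24.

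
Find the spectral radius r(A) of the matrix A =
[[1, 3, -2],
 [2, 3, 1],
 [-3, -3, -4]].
r(A) = sqrt(88)/2 ≈ 4.6904

The eigenvalues of A are the roots of its characteristic polynomial. With M = A (coefficients from the trace, the sum of principal 2x2 minors, and det A):
  p(λ) = det(λ I - M) = λ^3 - 22λ.
The constant term is 0, so λ = 0 is a root. Dividing out λ leaves p(λ) = λ(λ^2 - 22). For λ^2 - 22 the discriminant is 88. It is nonnegative but not a perfect square, so the roots are real and irrational: λ = ± sqrt(88)/2 ≈ 4.6904, -4.6904.
Thus the eigenvalues (to 4 decimals) are 4.6904 (modulus 4.6904); -4.6904 (modulus 4.6904); 0 (modulus 0). The spectral radius is the largest modulus: r(A) = sqrt(88)/2 ≈ 4.6904. (Cross-check: r(A) ≤ ||A||_2 ≈ 6.8893; equality holds whenever A is normal, though it can also hold for some non-normal A.)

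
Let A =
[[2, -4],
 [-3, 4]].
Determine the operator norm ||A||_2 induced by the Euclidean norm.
||A||_2 = sqrt((45 + sqrt(1961))/2) ≈ 6.6814 (= sqrt(largest eigenvalue of A^T A))

||A||_2 = sigma_max(A) = sqrt(lambda_max(A^T A)). Form the symmetric matrix M = A^T A =
[[13, -20],
 [-20, 32]].
Its characteristic polynomial (trace, determinant of M give the coefficients) is
  p(λ) = det(λ I - M) = λ^2 - 45λ + 16.
For λ^2 - 45λ + 16 the discriminant is 1961. It is nonnegative but not a perfect square, so the roots are real and irrational: λ = (45 ± sqrt(1961))/2 ≈ 44.6416, 0.3584.
So the eigenvalues of A^T A are ≈ 0.3584, 44.6416 (all ≥ 0, as they must be for A^T A). The largest is λ_max = (45 + sqrt(1961))/2 ≈ 44.6416, hence ||A||_2 = sqrt(λ_max) = sqrt((45 + sqrt(1961))/2) ≈ 6.6814.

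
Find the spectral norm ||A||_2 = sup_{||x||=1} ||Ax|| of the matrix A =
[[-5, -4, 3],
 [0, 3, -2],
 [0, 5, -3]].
||A||_2 ≈ 9.0915 (= sqrt(largest eigenvalue of A^T A))

||A||_2 = sigma_max(A) = sqrt(lambda_max(A^T A)). Form the symmetric matrix M = A^T A =
[[25, 20, -15],
 [20, 50, -33],
 [-15, -33, 22]].
Its characteristic polynomial (trace, sum of principal 2x2 minors, determinant of M give the coefficients) is
  p(λ) = det(λ I - M) = λ^3 - 97λ^2 + 1186λ - 25.
No integer candidate from the rational root theorem (±divisors of 25) is a root, so the roots are irrational. The cubic discriminant is Δ = 6522255065 > 0, so there are three distinct real roots. p(0) = -25 and p(1) = 1065 have opposite signs, so a root lies in (0, 1); Newton's method refines it to λ ≈ 0.0211. p(14) = 311 and p(15) = -685 have opposite signs, so a root lies in (14, 15); Newton's method refines it to λ ≈ 14.3241. p(82) = -3633 and p(83) = 1967 have opposite signs, so a root lies in (82, 83); Newton's method refines it to λ ≈ 82.6548. Check (Vieta): the three roots sum to 97, matching tr M = 97.
So the eigenvalues of A^T A are ≈ 0.0211, 14.3241, 82.6548 (all ≥ 0, as they must be for A^T A). The largest is λ_max ≈ 82.6548, hence ||A||_2 = sqrt(λ_max) ≈ 9.0915.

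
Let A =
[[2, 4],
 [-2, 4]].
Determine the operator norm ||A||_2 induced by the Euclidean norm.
||A||_2 = sqrt(32) ≈ 5.6569 (= sqrt(largest eigenvalue of A^T A))

||A||_2 = sigma_max(A) = sqrt(lambda_max(A^T A)). Form the symmetric matrix M = A^T A =
[[8, 0],
 [0, 32]].
Its characteristic polynomial (trace, determinant of M give the coefficients) is
  p(λ) = det(λ I - M) = λ^2 - 40λ + 256.
For λ^2 - 40λ + 256 the discriminant is 576. It is a perfect square (24^2), so the roots are rational: λ = (40 ± 24)/2 = 32, 8.
So the eigenvalues of A^T A are ≈ 8, 32 (all ≥ 0, as they must be for A^T A). The largest is λ_max = 32, hence ||A||_2 = sqrt(λ_max) = sqrt(32) ≈ 5.6569.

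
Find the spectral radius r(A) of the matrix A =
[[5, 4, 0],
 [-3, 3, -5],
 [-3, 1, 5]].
r(A) ≈ 7.2557

The eigenvalues of A are the roots of its characteristic polynomial. With M = A (coefficients from the trace, the sum of principal 2x2 minors, and det A):
  p(λ) = det(λ I - M) = λ^3 - 13λ^2 + 72λ - 220.
No integer candidate from the rational root theorem (±divisors of 220) is a root, so the roots are irrational. The cubic discriminant is Δ = -150496 < 0, so there is one real root and a complex-conjugate pair. p(7) = -10 and p(8) = 36 have opposite signs, so a root lies in (7, 8); Newton's method refines it to λ ≈ 7.2557. Dividing out (λ - (7.2557)) leaves approximately λ^2 - 5.7443λ + 30.3211. For λ^2 - 5.7443λ + 30.3211 the discriminant is -88.2871. It is negative, so the remaining roots are the complex-conjugate pair λ ≈ 2.8722 ± 4.6981i. Their product equals the constant term, so |λ|^2 ≈ 30.3211 and |λ| ≈ 5.5065.
Thus the eigenvalues (to 4 decimals) are 7.2557 (modulus 7.2557); 2.8722 ± 4.6981i (modulus 5.5065). The spectral radius is the largest modulus: r(A) ≈ 7.2557. (Cross-check: r(A) ≤ ||A||_2 ≈ 7.375; equality holds whenever A is normal, though it can also hold for some non-normal A.)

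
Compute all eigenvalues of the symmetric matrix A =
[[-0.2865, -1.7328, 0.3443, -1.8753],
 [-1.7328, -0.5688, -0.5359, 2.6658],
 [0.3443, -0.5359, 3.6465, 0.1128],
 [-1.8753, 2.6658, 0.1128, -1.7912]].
sigma(A) ≈ {-4, -2, 3, 4}

A is real symmetric, so its spectrum consists of real eigenvalues. Expanding the characteristic polynomial of the displayed matrix gives
  det(λ I - A) = p(λ) = λ^4 + (-1)λ^3 + (-22)λ^2 + (16)λ + (96).
Solving p(λ) = 0 yields eigenvalues ≈ -4, -2, 3, 4. (A is shown rounded to 4 decimals, so these recover the underlying integer eigenvalues to within that precision.)
Verification: the trace of A = 1 equals the sum of eigenvalues 1, and det(A) ≈ 95.9991 matches the eigenvalue product 96.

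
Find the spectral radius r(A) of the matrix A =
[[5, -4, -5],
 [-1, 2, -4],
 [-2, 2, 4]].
r(A) = (10 + sqrt(12))/2 ≈ 6.7321

The eigenvalues of A are the roots of its characteristic polynomial. With M = A (coefficients from the trace, the sum of principal 2x2 minors, and det A):
  p(λ) = det(λ I - M) = λ^3 - 11λ^2 + 32λ - 22.
By the rational root theorem any rational root is an integer divisor of 22. Testing λ = 1: p(1) = 1 - 11 + 32 - 22 = 0, so λ = 1 is a root. Dividing out (λ - 1) leaves p(λ) = (λ - 1)(λ^2 - 10λ + 22). For λ^2 - 10λ + 22 the discriminant is 12. It is nonnegative but not a perfect square, so the roots are real and irrational: λ = (10 ± sqrt(12))/2 ≈ 6.7321, 3.2679.
Thus the eigenvalues (to 4 decimals) are 6.7321 (modulus 6.7321); 3.2679 (modulus 3.2679); 1 (modulus 1). The spectral radius is the largest modulus: r(A) = (10 + sqrt(12))/2 ≈ 6.7321. (Cross-check: r(A) ≤ ||A||_2 ≈ 9.4978; equality holds whenever A is normal, though it can also hold for some non-normal A.)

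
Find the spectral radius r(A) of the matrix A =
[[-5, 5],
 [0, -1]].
r(A) = 5

The eigenvalues of A are the roots of its characteristic polynomial. With M = A (coefficients from the trace and determinant):
  p(λ) = det(λ I - M) = λ^2 + 6λ + 5.
For λ^2 + 6λ + 5 the discriminant is 16. It is a perfect square (4^2), so the roots are rational: λ = (-6 ± 4)/2 = -1, -5.
Thus the eigenvalues (to 4 decimals) are -1 (modulus 1); -5 (modulus 5). The spectral radius is the largest modulus: r(A) = 5. (Cross-check: r(A) ≤ ||A||_2 ≈ 7.1067; equality holds whenever A is normal, though it can also hold for some non-normal A.)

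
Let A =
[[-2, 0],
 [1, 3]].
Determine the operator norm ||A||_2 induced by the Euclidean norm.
||A||_2 = sqrt((14 + sqrt(52))/2) ≈ 3.2566 (= sqrt(largest eigenvalue of A^T A))

||A||_2 = sigma_max(A) = sqrt(lambda_max(A^T A)). Form the symmetric matrix M = A^T A =
[[5, 3],
 [3, 9]].
Its characteristic polynomial (trace, determinant of M give the coefficients) is
  p(λ) = det(λ I - M) = λ^2 - 14λ + 36.
For λ^2 - 14λ + 36 the discriminant is 52. It is nonnegative but not a perfect square, so the roots are real and irrational: λ = (14 ± sqrt(52))/2 ≈ 10.6056, 3.3944.
So the eigenvalues of A^T A are ≈ 3.3944, 10.6056 (all ≥ 0, as they must be for A^T A). The largest is λ_max = (14 + sqrt(52))/2 ≈ 10.6056, hence ||A||_2 = sqrt(λ_max) = sqrt((14 + sqrt(52))/2) ≈ 3.2566.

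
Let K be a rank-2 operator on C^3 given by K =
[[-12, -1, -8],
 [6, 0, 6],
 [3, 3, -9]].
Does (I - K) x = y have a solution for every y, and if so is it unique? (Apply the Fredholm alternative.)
(I - K) is invertible (det(I - K) = 142 ≠ 0), so for every y in C^3 the equation (I - K) x = y has a unique solution.

K has rank 2 and factors as K = U V^T = u1 v1^T + u2 v2^T with u1 = (-1, 0, 3), v1 = (3, 1, -1), u2 = (-3, 2, -2), v2 = (3, 0, 3) (multiplying out reproduces the displayed K). The nonzero eigenvalues of U V^T coincide with those of the 2 x 2 matrix G = V^T U = [[v1·u1, v1·u2], [v2·u1, v2·u2]] = [[-6, -5], [6, -15]], and by the Sylvester determinant identity det(I_3 - U V^T) = det(I_2 - V^T U) = det([[7, 5], [-6, 16]]) = (7)(16) - (5)(-6) = 142. (Direct check: I - K =
[[13, 1, 8],
 [-6, 1, -6],
 [-3, -3, 10]]
has determinant 142.) The finite-dimensional Fredholm alternative says: either (I - K) is invertible, or ker(I - K) ≠ {0} and then range(I - K) = ker((I - K)^*)^⊥, with dim ker(I - K) = dim ker((I - K)^*). Since det(I - K) ≠ 0, 1 is not an eigenvalue of K and ker(I - K) = {0}, so we are in the first case: for every y there is a unique x = (I - K)^(-1) y. (Explicitly, by the Woodbury identity, (I - U V^T)^(-1) = I + U (I_2 - G)^(-1) V^T.)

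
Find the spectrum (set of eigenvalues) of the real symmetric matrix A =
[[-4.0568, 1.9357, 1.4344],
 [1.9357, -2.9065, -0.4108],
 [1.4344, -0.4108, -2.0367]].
sigma(A) ≈ {-6, -2, -1}

A is real symmetric, so its spectrum consists of real eigenvalues. Expanding the characteristic polynomial of the displayed matrix gives
  det(λ I - A) = p(λ) = λ^3 + (9)λ^2 + (20)λ + (12).
Solving p(λ) = 0 yields eigenvalues ≈ -6, -2, -1. (A is shown rounded to 4 decimals, so these recover the underlying integer eigenvalues to within that precision.)
Verification: the trace of A = -9 equals the sum of eigenvalues -9, and det(A) ≈ -12.0000 matches the eigenvalue product -12.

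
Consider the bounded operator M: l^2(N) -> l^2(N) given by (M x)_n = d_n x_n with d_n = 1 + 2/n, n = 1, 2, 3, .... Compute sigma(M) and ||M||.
sigma(M) = {1 + 2/n : n ≥ 1} ∪ {1}; ||M|| = 3

A bounded diagonal operator on l^2 with diagonal entries d_n has spectrum equal to the closure of {d_n : n ≥ 1}: every d_n is an eigenvalue (with eigenvector e_n), so {d_n} ⊂ sigma(M); the spectrum is closed, so its closure is too; and for lambda not in the closure, (M - lambda I) has bounded inverse (the diagonal entries 1/(d_n - lambda) are bounded). For our sequence d_n = 1 + 2/n, n = 1, 2, 3, ...:
  - {d_n} = {1 + 2/n : n ≥ 1}; the only limit point is 1
  - closure = {1 + 2/n : n ≥ 1} ∪ {1}
For the norm: a diagonal operator has ||M|| = sup_n |d_n|. Here d_n = 1 + 2/n is positive and decreasing, so sup_n |d_n| = d_1 = 1 + 2 = 3. So ||M|| = 3.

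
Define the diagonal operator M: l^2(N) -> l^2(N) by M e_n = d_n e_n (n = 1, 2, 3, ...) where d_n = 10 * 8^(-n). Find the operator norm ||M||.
||M|| = 5/4 (attained at n = 1)

For M diagonal, ||M|| = sup_n |d_n|. The sequence d_n = 10 * 8^(-n) is positive and strictly decreasing (ratio 8^(-1) < 1), so the supremum is d_1 = 10/8 = 5/4. Hence ||M|| = 5/4.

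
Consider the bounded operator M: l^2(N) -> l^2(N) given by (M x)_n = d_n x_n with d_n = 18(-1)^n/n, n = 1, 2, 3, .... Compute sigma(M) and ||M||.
sigma(M) = {18(-1)^n/n : n ≥ 1} ∪ {0}; ||M|| = 18

A bounded diagonal operator on l^2 with diagonal entries d_n has spectrum equal to the closure of {d_n : n ≥ 1}: every d_n is an eigenvalue (with eigenvector e_n), so {d_n} ⊂ sigma(M); the spectrum is closed, so its closure is too; and for lambda not in the closure, (M - lambda I) has bounded inverse (the diagonal entries 1/(d_n - lambda) are bounded). For our sequence d_n = 18(-1)^n/n, n = 1, 2, 3, ...:
  - {d_n} = {18(-1)^n/n : n ≥ 1}; the only limit point is 0
  - closure = {18(-1)^n/n : n ≥ 1} ∪ {0}
For the norm: a diagonal operator has ||M|| = sup_n |d_n|. Here |d_n| = 18/n is decreasing, so sup_n |d_n| = |d_1| = 18. So ||M|| = 18.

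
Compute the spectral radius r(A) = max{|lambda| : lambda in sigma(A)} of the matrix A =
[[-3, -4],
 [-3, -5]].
r(A) = (8 + sqrt(52))/2 ≈ 7.6056

The eigenvalues of A are the roots of its characteristic polynomial. With M = A (coefficients from the trace and determinant):
  p(λ) = det(λ I - M) = λ^2 + 8λ + 3.
For λ^2 + 8λ + 3 the discriminant is 52. It is nonnegative but not a perfect square, so the roots are real and irrational: λ = (-8 ± sqrt(52))/2 ≈ -0.3944, -7.6056.
Thus the eigenvalues (to 4 decimals) are -0.3944 (modulus 0.3944); -7.6056 (modulus 7.6056). The spectral radius is the largest modulus: r(A) = (8 + sqrt(52))/2 ≈ 7.6056. (Cross-check: r(A) ≤ ||A||_2 ≈ 7.6712; equality holds whenever A is normal, though it can also hold for some non-normal A.)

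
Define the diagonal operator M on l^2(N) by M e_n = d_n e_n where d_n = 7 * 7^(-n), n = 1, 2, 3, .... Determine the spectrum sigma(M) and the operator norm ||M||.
sigma(M) = {7 * 7^(-n) : n ≥ 1} ∪ {0}; ||M|| = 1

A bounded diagonal operator on l^2 with diagonal entries d_n has spectrum equal to the closure of {d_n : n ≥ 1}: every d_n is an eigenvalue (with eigenvector e_n), so {d_n} ⊂ sigma(M); the spectrum is closed, so its closure is too; and for lambda not in the closure, (M - lambda I) has bounded inverse (the diagonal entries 1/(d_n - lambda) are bounded). For our sequence d_n = 7 * 7^(-n), n = 1, 2, 3, ...:
  - {d_n} = {7 * 7^(-n) : n ≥ 1}; the only limit point is 0
  - closure = {7 * 7^(-n) : n ≥ 1} ∪ {0}
For the norm: a diagonal operator has ||M|| = sup_n |d_n|. Here d_n = 7 * 7^(-n) is positive and decreasing, so sup_n |d_n| = d_1 = 7/7 = 1. So ||M|| = 1.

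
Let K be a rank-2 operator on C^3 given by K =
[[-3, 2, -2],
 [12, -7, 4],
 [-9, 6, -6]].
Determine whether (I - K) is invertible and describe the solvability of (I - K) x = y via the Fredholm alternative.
(I - K) is invertible (det(I - K) = 32 ≠ 0), so for every y in C^3 the equation (I - K) x = y has a unique solution.

K has rank 2 and factors as K = U V^T = u1 v1^T + u2 v2^T with u1 = (0, 3, 0), v1 = (2, -1, 0), u2 = (1, -2, 3), v2 = (-3, 2, -2) (multiplying out reproduces the displayed K). The nonzero eigenvalues of U V^T coincide with those of the 2 x 2 matrix G = V^T U = [[v1·u1, v1·u2], [v2·u1, v2·u2]] = [[-3, 4], [6, -13]], and by the Sylvester determinant identity det(I_3 - U V^T) = det(I_2 - V^T U) = det([[4, -4], [-6, 14]]) = (4)(14) - (-4)(-6) = 32. (Direct check: I - K =
[[4, -2, 2],
 [-12, 8, -4],
 [9, -6, 7]]
has determinant 32.) The finite-dimensional Fredholm alternative says: either (I - K) is invertible, or ker(I - K) ≠ {0} and then range(I - K) = ker((I - K)^*)^⊥, with dim ker(I - K) = dim ker((I - K)^*). Since det(I - K) ≠ 0, 1 is not an eigenvalue of K and ker(I - K) = {0}, so we are in the first case: for every y there is a unique x = (I - K)^(-1) y. (Explicitly, by the Woodbury identity, (I - U V^T)^(-1) = I + U (I_2 - G)^(-1) V^T.)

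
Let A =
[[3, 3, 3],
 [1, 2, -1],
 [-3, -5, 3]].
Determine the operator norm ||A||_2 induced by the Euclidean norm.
||A||_2 ≈ 7.5835 (= sqrt(largest eigenvalue of A^T A))

||A||_2 = sigma_max(A) = sqrt(lambda_max(A^T A)). Form the symmetric matrix M = A^T A =
[[19, 26, -1],
 [26, 38, -8],
 [-1, -8, 19]].
Its characteristic polynomial (trace, sum of principal 2x2 minors, determinant of M give the coefficients) is
  p(λ) = det(λ I - M) = λ^3 - 76λ^2 + 1064λ - 36.
No integer candidate from the rational root theorem (±divisors of 36) is a root, so the roots are irrational. The cubic discriminant is Δ = 1709938256 > 0, so there are three distinct real roots. p(0) = -36 and p(1) = 953 have opposite signs, so a root lies in (0, 1); Newton's method refines it to λ ≈ 0.0339. p(18) = 324 and p(19) = -397 have opposite signs, so a root lies in (18, 19); Newton's method refines it to λ ≈ 18.4564. p(57) = -1119 and p(58) = 1124 have opposite signs, so a root lies in (57, 58); Newton's method refines it to λ ≈ 57.5096. Check (Vieta): the three roots sum to 76, matching tr M = 76.
So the eigenvalues of A^T A are ≈ 0.0339, 18.4564, 57.5096 (all ≥ 0, as they must be for A^T A). The largest is λ_max ≈ 57.5096, hence ||A||_2 = sqrt(λ_max) ≈ 7.5835.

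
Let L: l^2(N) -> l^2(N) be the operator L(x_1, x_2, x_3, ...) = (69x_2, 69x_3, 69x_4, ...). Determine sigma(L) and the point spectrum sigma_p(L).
sigma(L) = closed disk {z in C : |z| ≤ 69}; sigma_p(L) = open disk {z in C : |z| < 69}

Note L = 69·V where V is the unit left shift (V x)_k = x_{k+1}; so sigma(L) = 69·sigma(V) and ||L|| = 69||V||. ||L x||^2 = 4761sum_{k≥2} |x_k|^2 ≤ 4761||x||^2, with equality on {x : x_1 = 0}, so ||L|| = 69. For any lambda with |lambda| < 69, set r = lambda/69 (|r| < 1); the vector x = (1, r, r^2, ...) is in l^2 and satisfies L x = 69(r, r^2, ...) = lambda x, so lambda is an eigenvalue. On the boundary |lambda| = 69 the geometric series diverges, so no l^2 eigenvector exists, but these lambda lie in the approximate point spectrum. Hence sigma(L) is the closed disk of radius 69 and sigma_p(L) is the open disk.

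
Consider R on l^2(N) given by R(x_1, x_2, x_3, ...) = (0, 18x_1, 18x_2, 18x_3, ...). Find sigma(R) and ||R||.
sigma(R) = closed disk {z in C : |z| ≤ 18}; ||R|| = 18

Note R = 18·U where U is the unit right shift (U x)_k = x_{k-1} (with x_0 := 0); so ||R|| = 18||U|| and sigma(R) = 18·sigma(U). ||R x||^2 = sum_{k≥1} |18x_k|^2 = 324||x||^2, so ||R|| = 18 and sigma(R) ⊂ {|z| ≤ 18}. For any |lambda| < 18, the equation (R - lambda I) x = 0 forces x_1 = 0, then 18x_k = lambda x_{k+1} ⇒ x = 0, so R has no eigenvalues. But (R - lambda I) is not surjective for |lambda| < 18: solving (R - lambda I) x = e_1 would require x_n proportional to (lambda/18)^(-n), which is not in l^2. So every |lambda| < 18 lies in the residual spectrum. The boundary |lambda| = 18 is in the approximate point spectrum (the spectrum is closed). Hence sigma(R) is the closed disk of radius 18.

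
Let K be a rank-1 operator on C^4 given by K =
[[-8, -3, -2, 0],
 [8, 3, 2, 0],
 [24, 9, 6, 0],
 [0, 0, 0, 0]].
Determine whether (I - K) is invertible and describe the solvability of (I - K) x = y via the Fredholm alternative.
(I - K) is singular (det(I - K) = 0, i.e. 1 ∈ sigma(K)). (I - K) x = y is solvable iff y ⊥ ker((I - K)^*) = span{(-8, -3, -2, 0)}, i.e. iff -8y_1 - 3y_2 - 2y_3 = 0. When solvable, the solutions are x = y + c·(1, -1, -3, 0), c arbitrary (ker(I - K) = span{(1, -1, -3, 0)}, dimension 1).

K has rank 1, so it is an outer product K = u v^T: every row of K is a multiple of one row vector. Reading off the entries, u = (1, -1, -3, 0) and v = (-8, -3, -2, 0) (row i of K equals u_i·v^T). A rank-one matrix u v^T satisfies K u = u (v·u) and kills the (3)-dimensional subspace v^⊥, so its characteristic polynomial is lambda^3 (lambda - v·u) with v·u = tr K = 1. Hence the eigenvalues of I - K are 1 (multiplicity 3) and 1 - (1) = 0, so det(I - K) = 0. (Direct check: I - K =
[[9, 3, 2, 0],
 [-8, -2, -2, 0],
 [-24, -9, -5, 0],
 [0, 0, 0, 1]]
has determinant 0.) So 1 is an eigenvalue of K and (I - K) is not invertible. The finite-dimensional Fredholm alternative says: either (I - K) is invertible, or ker(I - K) ≠ {0} and then range(I - K) = ker((I - K)^*)^⊥, with dim ker(I - K) = dim ker((I - K)^*). We are in the second case, so we need both kernels. Kernel of I - K: (I - K) u = u - u (v·u) = u - u = 0, so ker(I - K) = span{u} = span{(1, -1, -3, 0)} (it is exactly 1-dimensional because rank(I - K) = 3). Kernel of the adjoint: K is real, so (I - K)^* = I - K^T = I - v u^T, and (I - v u^T) v = v - v (u·v) = 0; hence ker((I - K)^*) = span{v} = span{(-8, -3, -2, 0)}. Therefore (I - K) x = y is solvable iff <y, v> = 0, i.e. iff -8y_1 - 3y_2 - 2y_3 = 0. When this holds, K y = u (v·y) = 0, so (I - K) y = y and x = y is a particular solution; the full solution set is the line x = y + c·u = y + c·(1, -1, -3, 0), c ∈ C.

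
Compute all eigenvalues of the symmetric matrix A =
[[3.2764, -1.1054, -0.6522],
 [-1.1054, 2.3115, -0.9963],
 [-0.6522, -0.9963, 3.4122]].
sigma(A) ≈ {1, 4} (4 with multiplicity 2)

A is real symmetric, so its spectrum consists of real eigenvalues. Expanding the characteristic polynomial of the displayed matrix gives
  det(λ I - A) = p(λ) = λ^3 + (-9)λ^2 + (24)λ + (-16).
Solving p(λ) = 0 yields eigenvalues ≈ 1, 4, 4. (A is shown rounded to 4 decimals, so these recover the underlying integer eigenvalues to within that precision.)
Verification: the trace of A = 9 equals the sum of eigenvalues 9, and det(A) ≈ 16.0006 matches the eigenvalue product 16.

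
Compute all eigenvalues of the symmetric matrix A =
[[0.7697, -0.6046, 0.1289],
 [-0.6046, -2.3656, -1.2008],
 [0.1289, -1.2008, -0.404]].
sigma(A) ≈ {-3, 0, 1}

A is real symmetric, so its spectrum consists of real eigenvalues. Expanding the characteristic polynomial of the displayed matrix gives
  det(λ I - A) = p(λ) = λ^3 + (2)λ^2 + (-3)λ + (0).
Solving p(λ) = 0 yields eigenvalues ≈ -3, 0, 1. (A is shown rounded to 4 decimals, so these recover the underlying integer eigenvalues to within that precision.)
Verification: the trace of A = -2 equals the sum of eigenvalues -2, and det(A) ≈ -0.0001 matches the eigenvalue product 0.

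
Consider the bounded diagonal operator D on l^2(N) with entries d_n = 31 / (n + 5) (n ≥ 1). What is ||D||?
||D|| = 31/6 (attained at n = 1)

For D diagonal, ||D|| = sup_n |d_n| = sup_n 31/(n + 5). This is positive and strictly decreasing in n, so the supremum is attained at n = 1: d_1 = 31/(1 + 5) = 31/6. Hence ||D|| = 31/6.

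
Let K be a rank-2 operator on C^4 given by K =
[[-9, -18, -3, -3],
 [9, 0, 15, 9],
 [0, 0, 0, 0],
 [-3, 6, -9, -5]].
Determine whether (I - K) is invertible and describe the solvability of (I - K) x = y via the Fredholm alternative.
(I - K) is invertible (det(I - K) = 159 ≠ 0), so for every y in C^4 the equation (I - K) x = y has a unique solution.

K has rank 2 and factors as K = U V^T = u1 v1^T + u2 v2^T with u1 = (-3, -3, 0, 3), v1 = (0, 3, -2, -1), u2 = (3, -3, 0, 1), v2 = (-3, -3, -3, -2) (multiplying out reproduces the displayed K). The nonzero eigenvalues of U V^T coincide with those of the 2 x 2 matrix G = V^T U = [[v1·u1, v1·u2], [v2·u1, v2·u2]] = [[-12, -10], [12, -2]], and by the Sylvester determinant identity det(I_4 - U V^T) = det(I_2 - V^T U) = det([[13, 10], [-12, 3]]) = (13)(3) - (10)(-12) = 159. (Direct check: I - K =
[[10, 18, 3, 3],
 [-9, 1, -15, -9],
 [0, 0, 1, 0],
 [3, -6, 9, 6]]
has determinant 159.) The finite-dimensional Fredholm alternative says: either (I - K) is invertible, or ker(I - K) ≠ {0} and then range(I - K) = ker((I - K)^*)^⊥, with dim ker(I - K) = dim ker((I - K)^*). Since det(I - K) ≠ 0, 1 is not an eigenvalue of K and ker(I - K) = {0}, so we are in the first case: for every y there is a unique x = (I - K)^(-1) y. (Explicitly, by the Woodbury identity, (I - U V^T)^(-1) = I + U (I_2 - G)^(-1) V^T.)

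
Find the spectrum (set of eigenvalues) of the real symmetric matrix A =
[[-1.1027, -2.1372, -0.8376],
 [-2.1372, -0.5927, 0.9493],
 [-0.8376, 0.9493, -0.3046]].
sigma(A) ≈ {-3, -1, 2}

A is real symmetric, so its spectrum consists of real eigenvalues. Expanding the characteristic polynomial of the displayed matrix gives
  det(λ I - A) = p(λ) = λ^3 + (2)λ^2 + (-5)λ + (-6).
Solving p(λ) = 0 yields eigenvalues ≈ -3, -1, 2. (A is shown rounded to 4 decimals, so these recover the underlying integer eigenvalues to within that precision.)
Verification: the trace of A = -2 equals the sum of eigenvalues -2, and det(A) ≈ 6.0005 matches the eigenvalue product 6.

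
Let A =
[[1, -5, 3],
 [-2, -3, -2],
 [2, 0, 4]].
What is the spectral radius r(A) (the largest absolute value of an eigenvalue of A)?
r(A) ≈ 6.0688

The eigenvalues of A are the roots of its characteristic polynomial. With M = A (coefficients from the trace, the sum of principal 2x2 minors, and det A):
  p(λ) = det(λ I - M) = λ^3 - 2λ^2 - 27λ + 14.
No integer candidate from the rational root theorem (±divisors of 14) is a root, so the roots are irrational. The cubic discriminant is Δ = 90412 > 0, so there are three distinct real roots. p(-5) = -26 and p(-4) = 26 have opposite signs, so a root lies in (-5, -4); Newton's method refines it to λ ≈ -4.5733. p(0) = 14 and p(1) = -14 have opposite signs, so a root lies in (0, 1); Newton's method refines it to λ ≈ 0.5044. p(6) = -4 and p(7) = 70 have opposite signs, so a root lies in (6, 7); Newton's method refines it to λ ≈ 6.0688. Check (Vieta): the three roots sum to 2, matching tr M = 2.
Thus the eigenvalues (to 4 decimals) are -4.5733 (modulus 4.5733); 0.5044 (modulus 0.5044); 6.0688 (modulus 6.0688). The spectral radius is the largest modulus: r(A) ≈ 6.0688. (Cross-check: r(A) ≤ ||A||_2 ≈ 6.5866; equality holds whenever A is normal, though it can also hold for some non-normal A.)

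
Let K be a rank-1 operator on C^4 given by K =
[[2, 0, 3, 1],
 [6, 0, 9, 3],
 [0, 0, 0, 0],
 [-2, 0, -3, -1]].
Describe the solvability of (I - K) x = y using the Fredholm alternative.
(I - K) is singular (det(I - K) = 0, i.e. 1 ∈ sigma(K)). (I - K) x = y is solvable iff y ⊥ ker((I - K)^*) = span{(2, 0, 3, 1)}, i.e. iff 2y_1 + 3y_3 + y_4 = 0. When solvable, the solutions are x = y + c·(1, 3, 0, -1), c arbitrary (ker(I - K) = span{(1, 3, 0, -1)}, dimension 1).

K has rank 1, so it is an outer product K = u v^T: every row of K is a multiple of one row vector. Reading off the entries, u = (1, 3, 0, -1) and v = (2, 0, 3, 1) (row i of K equals u_i·v^T). A rank-one matrix u v^T satisfies K u = u (v·u) and kills the (3)-dimensional subspace v^⊥, so its characteristic polynomial is lambda^3 (lambda - v·u) with v·u = tr K = 1. Hence the eigenvalues of I - K are 1 (multiplicity 3) and 1 - (1) = 0, so det(I - K) = 0. (Direct check: I - K =
[[-1, 0, -3, -1],
 [-6, 1, -9, -3],
 [0, 0, 1, 0],
 [2, 0, 3, 2]]
has determinant 0.) So 1 is an eigenvalue of K and (I - K) is not invertible. The finite-dimensional Fredholm alternative says: either (I - K) is invertible, or ker(I - K) ≠ {0} and then range(I - K) = ker((I - K)^*)^⊥, with dim ker(I - K) = dim ker((I - K)^*). We are in the second case, so we need both kernels. Kernel of I - K: (I - K) u = u - u (v·u) = u - u = 0, so ker(I - K) = span{u} = span{(1, 3, 0, -1)} (it is exactly 1-dimensional because rank(I - K) = 3). Kernel of the adjoint: K is real, so (I - K)^* = I - K^T = I - v u^T, and (I - v u^T) v = v - v (u·v) = 0; hence ker((I - K)^*) = span{v} = span{(2, 0, 3, 1)}. Therefore (I - K) x = y is solvable iff <y, v> = 0, i.e. iff 2y_1 + 3y_3 + y_4 = 0. When this holds, K y = u (v·y) = 0, so (I - K) y = y and x = y is a particular solution; the full solution set is the line x = y + c·u = y + c·(1, 3, 0, -1), c ∈ C.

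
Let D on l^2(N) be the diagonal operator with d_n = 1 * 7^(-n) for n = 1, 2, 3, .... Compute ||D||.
||D|| = 1/7 (attained at n = 1)

For D diagonal, ||D|| = sup_n |d_n|. The sequence d_n = 1 * 7^(-n) is positive and strictly decreasing (ratio 7^(-1) < 1), so the supremum is d_1 = 1/7. Hence ||D|| = 1/7.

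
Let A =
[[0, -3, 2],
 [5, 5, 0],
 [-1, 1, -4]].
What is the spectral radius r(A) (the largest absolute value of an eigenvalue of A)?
r(A) ≈ 3.4388

The eigenvalues of A are the roots of its characteristic polynomial. With M = A (coefficients from the trace, the sum of principal 2x2 minors, and det A):
  p(λ) = det(λ I - M) = λ^3 - λ^2 - 3λ + 40.
No integer candidate from the rational root theorem (±divisors of 40) is a root, so the roots are irrational. The cubic discriminant is Δ = -40763 < 0, so there is one real root and a complex-conjugate pair. p(-4) = -28 and p(-3) = 13 have opposite signs, so a root lies in (-4, -3); Newton's method refines it to λ ≈ -3.3827. Dividing out (λ - (-3.3827)) leaves approximately λ^2 - 4.3827λ + 11.825. For λ^2 - 4.3827λ + 11.825 the discriminant is -28.0924. It is negative, so the remaining roots are the complex-conjugate pair λ ≈ 2.1913 ± 2.6501i. Their product equals the constant term, so |λ|^2 ≈ 11.825 and |λ| ≈ 3.4388.
Thus the eigenvalues (to 4 decimals) are -3.3827 (modulus 3.3827); 2.1913 ± 2.6501i (modulus 3.4388). The spectral radius is the largest modulus: r(A) ≈ 3.4388. (Cross-check: r(A) ≤ ||A||_2 ≈ 7.4631; equality holds whenever A is normal, though it can also hold for some non-normal A.)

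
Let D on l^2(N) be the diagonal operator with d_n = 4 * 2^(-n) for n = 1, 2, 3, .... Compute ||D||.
||D|| = 2 (attained at n = 1)

For D diagonal, ||D|| = sup_n |d_n|. The sequence d_n = 4 * 2^(-n) is positive and strictly decreasing (ratio 2^(-1) < 1), so the supremum is d_1 = 4/2 = 2. Hence ||D|| = 2.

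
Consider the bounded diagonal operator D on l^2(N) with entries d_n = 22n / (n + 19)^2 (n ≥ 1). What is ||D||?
||D|| = 11/38 (attained at n = 19)

For D diagonal, ||D|| = sup_n |d_n|. Treat f(x) = 22x / (x + 19)^2 for real x > 0. By the quotient rule, f'(x) = 22(19 - x)/(x + 19)^3, which is positive for x < 19 and negative for x > 19. So f has a unique maximum at x = 19, and since 19 is a positive integer, the supremum over n ≥ 1 is attained at n = 19: d_19 = 22·19/(19 + 19)^2 = 22·19/1444 = 11/38. Hence ||D|| = 11/38.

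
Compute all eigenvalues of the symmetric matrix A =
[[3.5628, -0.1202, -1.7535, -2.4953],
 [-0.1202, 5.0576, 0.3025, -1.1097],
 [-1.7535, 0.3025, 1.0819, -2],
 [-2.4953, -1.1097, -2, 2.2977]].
sigma(A) ≈ {-2, 3, 5, 6}

A is real symmetric, so its spectrum consists of real eigenvalues. Expanding the characteristic polynomial of the displayed matrix gives
  det(λ I - A) = p(λ) = λ^4 + (-12)λ^3 + (35)λ^2 + (36)λ + (-180).
Solving p(λ) = 0 yields eigenvalues ≈ -2, 3, 5, 6. (A is shown rounded to 4 decimals, so these recover the underlying integer eigenvalues to within that precision.)
Verification: the trace of A = 12 equals the sum of eigenvalues 12, and det(A) ≈ -179.9994 matches the eigenvalue product -180.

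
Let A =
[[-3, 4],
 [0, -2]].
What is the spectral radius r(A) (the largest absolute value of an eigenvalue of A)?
r(A) = 3

The eigenvalues of A are the roots of its characteristic polynomial. With M = A (coefficients from the trace and determinant):
  p(λ) = det(λ I - M) = λ^2 + 5λ + 6.
For λ^2 + 5λ + 6 the discriminant is 1. It is a perfect square (1^2), so the roots are rational: λ = (-5 ± 1)/2 = -2, -3.
Thus the eigenvalues (to 4 decimals) are -2 (modulus 2); -3 (modulus 3). The spectral radius is the largest modulus: r(A) = 3. (Cross-check: r(A) ≤ ||A||_2 ≈ 5.2631; equality holds whenever A is normal, though it can also hold for some non-normal A.)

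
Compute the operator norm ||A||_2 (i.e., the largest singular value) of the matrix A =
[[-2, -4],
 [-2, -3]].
||A||_2 = sqrt((33 + sqrt(1073))/2) ≈ 5.734 (= sqrt(largest eigenvalue of A^T A))

||A||_2 = sigma_max(A) = sqrt(lambda_max(A^T A)). Form the symmetric matrix M = A^T A =
[[8, 14],
 [14, 25]].
Its characteristic polynomial (trace, determinant of M give the coefficients) is
  p(λ) = det(λ I - M) = λ^2 - 33λ + 4.
For λ^2 - 33λ + 4 the discriminant is 1073. It is nonnegative but not a perfect square, so the roots are real and irrational: λ = (33 ± sqrt(1073))/2 ≈ 32.8783, 0.1217.
So the eigenvalues of A^T A are ≈ 0.1217, 32.8783 (all ≥ 0, as they must be for A^T A). The largest is λ_max = (33 + sqrt(1073))/2 ≈ 32.8783, hence ||A||_2 = sqrt(λ_max) = sqrt((33 + sqrt(1073))/2) ≈ 5.734.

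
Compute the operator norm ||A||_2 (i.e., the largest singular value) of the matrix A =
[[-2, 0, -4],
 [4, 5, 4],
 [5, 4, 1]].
||A||_2 ≈ 10.1571 (= sqrt(largest eigenvalue of A^T A))

||A||_2 = sigma_max(A) = sqrt(lambda_max(A^T A)). Form the symmetric matrix M = A^T A =
[[45, 40, 29],
 [40, 41, 24],
 [29, 24, 33]].
Its characteristic polynomial (trace, sum of principal 2x2 minors, determinant of M give the coefficients) is
  p(λ) = det(λ I - M) = λ^3 - 119λ^2 + 1666λ - 3364.
No integer candidate from the rational root theorem (±divisors of 3364) is a root, so the roots are irrational. The cubic discriminant is Δ = 9831974644 > 0, so there are three distinct real roots. p(2) = -500 and p(3) = 590 have opposite signs, so a root lies in (2, 3); Newton's method refines it to λ ≈ 2.4336. p(13) = 380 and p(14) = -620 have opposite signs, so a root lies in (13, 14); Newton's method refines it to λ ≈ 13.3988. p(103) = -1510 and p(104) = 7660 have opposite signs, so a root lies in (103, 104); Newton's method refines it to λ ≈ 103.1676. Check (Vieta): the three roots sum to 119, matching tr M = 119.
So the eigenvalues of A^T A are ≈ 2.4336, 13.3988, 103.1676 (all ≥ 0, as they must be for A^T A). The largest is λ_max ≈ 103.1676, hence ||A||_2 = sqrt(λ_max) ≈ 10.1571.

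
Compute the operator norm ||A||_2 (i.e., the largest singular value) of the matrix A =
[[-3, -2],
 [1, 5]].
||A||_2 = sqrt((39 + sqrt(845))/2) ≈ 5.8339 (= sqrt(largest eigenvalue of A^T A))

||A||_2 = sigma_max(A) = sqrt(lambda_max(A^T A)). Form the symmetric matrix M = A^T A =
[[10, 11],
 [11, 29]].
Its characteristic polynomial (trace, determinant of M give the coefficients) is
  p(λ) = det(λ I - M) = λ^2 - 39λ + 169.
For λ^2 - 39λ + 169 the discriminant is 845. It is nonnegative but not a perfect square, so the roots are real and irrational: λ = (39 ± sqrt(845))/2 ≈ 34.0344, 4.9656.
So the eigenvalues of A^T A are ≈ 4.9656, 34.0344 (all ≥ 0, as they must be for A^T A). The largest is λ_max = (39 + sqrt(845))/2 ≈ 34.0344, hence ||A||_2 = sqrt(λ_max) = sqrt((39 + sqrt(845))/2) ≈ 5.8339.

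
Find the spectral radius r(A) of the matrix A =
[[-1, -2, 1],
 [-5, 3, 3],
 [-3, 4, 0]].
r(A) = (3 + sqrt(85))/2 ≈ 6.1098

The eigenvalues of A are the roots of its characteristic polynomial. With M = A (coefficients from the trace, the sum of principal 2x2 minors, and det A):
  p(λ) = det(λ I - M) = λ^3 - 2λ^2 - 22λ - 19.
By the rational root theorem any rational root is an integer divisor of 19. Testing λ = -1: p(-1) = -1 - 2 + 22 - 19 = 0, so λ = -1 is a root. Dividing out (λ + 1) leaves p(λ) = (λ + 1)(λ^2 - 3λ - 19). For λ^2 - 3λ - 19 the discriminant is 85. It is nonnegative but not a perfect square, so the roots are real and irrational: λ = (3 ± sqrt(85))/2 ≈ 6.1098, -3.1098.
Thus the eigenvalues (to 4 decimals) are 6.1098 (modulus 6.1098); -3.1098 (modulus 3.1098); -1 (modulus 1). The spectral radius is the largest modulus: r(A) = (3 + sqrt(85))/2 ≈ 6.1098. (Cross-check: r(A) ≤ ||A||_2 ≈ 7.9051; equality holds whenever A is normal, though it can also hold for some non-normal A.)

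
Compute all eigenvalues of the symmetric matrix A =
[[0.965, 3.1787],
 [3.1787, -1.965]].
sigma(A) ≈ {-4, 3}

A is real symmetric, so its spectrum consists of real eigenvalues. Expanding the characteristic polynomial of the displayed matrix gives
  det(λ I - A) = p(λ) = λ^2 + (1)λ + (-12).
Solving p(λ) = 0 yields eigenvalues ≈ -4, 3. (A is shown rounded to 4 decimals, so these recover the underlying integer eigenvalues to within that precision.)
Verification: the trace of A = -1 equals the sum of eigenvalues -1, and det(A) ≈ -12.0004 matches the eigenvalue product -12.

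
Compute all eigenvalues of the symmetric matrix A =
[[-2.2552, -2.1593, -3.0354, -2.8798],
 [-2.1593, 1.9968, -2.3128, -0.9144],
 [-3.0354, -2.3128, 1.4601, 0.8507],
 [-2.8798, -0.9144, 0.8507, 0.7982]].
sigma(A) ≈ {-6, 0, 3, 5}

A is real symmetric, so its spectrum consists of real eigenvalues. Expanding the characteristic polynomial of the displayed matrix gives
  det(λ I - A) = p(λ) = λ^4 + (-2)λ^3 + (-33)λ^2 + (89.9951)λ + (0.0055).
Solving p(λ) = 0 yields eigenvalues ≈ -6, 0, 3, 5. (A is shown rounded to 4 decimals, so these recover the underlying integer eigenvalues to within that precision.)
Verification: the trace of A = 2 equals the sum of eigenvalues 2, and det(A) ≈ 0.0055 matches the eigenvalue product 0.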